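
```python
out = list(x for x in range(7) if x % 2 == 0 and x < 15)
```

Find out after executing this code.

Step 1: Filter range(7) where x % 2 == 0 and x < 15:
  x=0: both conditions met, included
  x=1: excluded (1 % 2 != 0)
  x=2: both conditions met, included
  x=3: excluded (3 % 2 != 0)
  x=4: both conditions met, included
  x=5: excluded (5 % 2 != 0)
  x=6: both conditions met, included
Therefore out = [0, 2, 4, 6].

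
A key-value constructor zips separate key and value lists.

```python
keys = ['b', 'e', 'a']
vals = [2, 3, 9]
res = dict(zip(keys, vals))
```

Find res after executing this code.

Step 1: zip pairs keys with values:
  'b' -> 2
  'e' -> 3
  'a' -> 9
Therefore res = {'b': 2, 'e': 3, 'a': 9}.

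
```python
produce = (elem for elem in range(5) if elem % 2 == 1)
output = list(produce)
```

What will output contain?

Step 1: Filter range(5) keeping only odd values:
  elem=0: even, excluded
  elem=1: odd, included
  elem=2: even, excluded
  elem=3: odd, included
  elem=4: even, excluded
Therefore output = [1, 3].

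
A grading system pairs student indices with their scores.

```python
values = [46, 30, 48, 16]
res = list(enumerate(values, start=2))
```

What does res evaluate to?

Step 1: enumerate with start=2:
  (2, 46)
  (3, 30)
  (4, 48)
  (5, 16)
Therefore res = [(2, 46), (3, 30), (4, 48), (5, 16)].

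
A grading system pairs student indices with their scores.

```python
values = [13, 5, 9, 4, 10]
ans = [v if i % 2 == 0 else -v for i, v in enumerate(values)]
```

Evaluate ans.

Step 1: For each (i, v), keep v if i is even, negate if odd:
  i=0 (even): keep 13
  i=1 (odd): negate to -5
  i=2 (even): keep 9
  i=3 (odd): negate to -4
  i=4 (even): keep 10
Therefore ans = [13, -5, 9, -4, 10].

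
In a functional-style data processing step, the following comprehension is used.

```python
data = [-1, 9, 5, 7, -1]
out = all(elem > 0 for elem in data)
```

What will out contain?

Step 1: Check elem > 0 for each element in [-1, 9, 5, 7, -1]:
  -1 > 0: False
  9 > 0: True
  5 > 0: True
  7 > 0: True
  -1 > 0: False
Step 2: all() returns False.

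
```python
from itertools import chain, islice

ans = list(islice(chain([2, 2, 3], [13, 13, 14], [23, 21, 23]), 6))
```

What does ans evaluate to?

Step 1: chain([2, 2, 3], [13, 13, 14], [23, 21, 23]) = [2, 2, 3, 13, 13, 14, 23, 21, 23].
Step 2: islice takes first 6 elements: [2, 2, 3, 13, 13, 14].
Therefore ans = [2, 2, 3, 13, 13, 14].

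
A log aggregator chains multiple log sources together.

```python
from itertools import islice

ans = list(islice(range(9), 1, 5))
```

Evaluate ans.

Step 1: islice(range(9), 1, 5) takes elements at indices [1, 5).
Step 2: Elements: [1, 2, 3, 4].
Therefore ans = [1, 2, 3, 4].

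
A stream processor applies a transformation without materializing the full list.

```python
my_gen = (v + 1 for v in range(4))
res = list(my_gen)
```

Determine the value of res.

Step 1: For each v in range(4), compute v+1:
  v=0: 0+1 = 1
  v=1: 1+1 = 2
  v=2: 2+1 = 3
  v=3: 3+1 = 4
Therefore res = [1, 2, 3, 4].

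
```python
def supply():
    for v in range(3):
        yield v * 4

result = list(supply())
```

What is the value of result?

Step 1: For each v in range(3), yield v * 4:
  v=0: yield 0 * 4 = 0
  v=1: yield 1 * 4 = 4
  v=2: yield 2 * 4 = 8
Therefore result = [0, 4, 8].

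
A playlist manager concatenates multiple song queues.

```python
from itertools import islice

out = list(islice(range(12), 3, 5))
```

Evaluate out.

Step 1: islice(range(12), 3, 5) takes elements at indices [3, 5).
Step 2: Elements: [3, 4].
Therefore out = [3, 4].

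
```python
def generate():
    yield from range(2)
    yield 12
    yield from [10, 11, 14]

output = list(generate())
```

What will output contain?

Step 1: Trace yields in order:
  yield 0
  yield 1
  yield 12
  yield 10
  yield 11
  yield 14
Therefore output = [0, 1, 12, 10, 11, 14].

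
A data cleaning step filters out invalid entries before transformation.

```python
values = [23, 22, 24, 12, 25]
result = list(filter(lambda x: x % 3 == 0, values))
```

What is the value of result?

Step 1: Filter elements divisible by 3:
  23 % 3 = 2: removed
  22 % 3 = 1: removed
  24 % 3 = 0: kept
  12 % 3 = 0: kept
  25 % 3 = 1: removed
Therefore result = [24, 12].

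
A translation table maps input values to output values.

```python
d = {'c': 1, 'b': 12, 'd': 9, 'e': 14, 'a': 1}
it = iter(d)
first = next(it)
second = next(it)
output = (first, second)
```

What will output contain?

Step 1: iter(d) iterates over keys: ['c', 'b', 'd', 'e', 'a'].
Step 2: first = next(it) = 'c', second = next(it) = 'b'.
Therefore output = ('c', 'b').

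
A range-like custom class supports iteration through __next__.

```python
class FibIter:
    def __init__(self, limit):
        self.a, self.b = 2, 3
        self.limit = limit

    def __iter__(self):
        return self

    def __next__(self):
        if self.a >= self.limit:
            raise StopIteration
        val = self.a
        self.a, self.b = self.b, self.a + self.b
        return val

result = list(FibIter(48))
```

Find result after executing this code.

Step 1: Fibonacci-like sequence (a=2, b=3) until >= 48:
  Yield 2, then a,b = 3,5
  Yield 3, then a,b = 5,8
  Yield 5, then a,b = 8,13
  Yield 8, then a,b = 13,21
  Yield 13, then a,b = 21,34
  Yield 21, then a,b = 34,55
  Yield 34, then a,b = 55,89
Step 2: 55 >= 48, stop.
Therefore result = [2, 3, 5, 8, 13, 21, 34].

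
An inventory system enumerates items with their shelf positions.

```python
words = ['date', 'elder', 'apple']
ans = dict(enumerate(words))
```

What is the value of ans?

Step 1: enumerate pairs indices with words:
  0 -> 'date'
  1 -> 'elder'
  2 -> 'apple'
Therefore ans = {0: 'date', 1: 'elder', 2: 'apple'}.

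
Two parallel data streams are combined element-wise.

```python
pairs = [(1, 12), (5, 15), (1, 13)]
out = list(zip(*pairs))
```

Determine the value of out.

Step 1: zip(*pairs) transposes: unzips [(1, 12), (5, 15), (1, 13)] into separate sequences.
Step 2: First elements: (1, 5, 1), second elements: (12, 15, 13).
Therefore out = [(1, 5, 1), (12, 15, 13)].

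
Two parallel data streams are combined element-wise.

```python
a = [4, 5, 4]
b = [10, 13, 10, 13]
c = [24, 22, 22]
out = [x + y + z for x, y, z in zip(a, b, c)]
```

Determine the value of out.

Step 1: zip three lists (truncates to shortest, len=3):
  4 + 10 + 24 = 38
  5 + 13 + 22 = 40
  4 + 10 + 22 = 36
Therefore out = [38, 40, 36].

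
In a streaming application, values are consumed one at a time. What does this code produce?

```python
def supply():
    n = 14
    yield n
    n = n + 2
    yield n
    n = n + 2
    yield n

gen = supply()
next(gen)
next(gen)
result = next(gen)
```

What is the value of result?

Step 1: Trace through generator execution:
  Yield 1: n starts at 14, yield 14
  Yield 2: n = 14 + 2 = 16, yield 16
  Yield 3: n = 16 + 2 = 18, yield 18
Step 2: First next() gets 14, second next() gets the second value, third next() yields 18.
Therefore result = 18.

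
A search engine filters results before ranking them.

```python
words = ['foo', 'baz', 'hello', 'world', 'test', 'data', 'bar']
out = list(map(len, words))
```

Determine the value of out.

Step 1: Map len() to each word:
  'foo' -> 3
  'baz' -> 3
  'hello' -> 5
  'world' -> 5
  'test' -> 4
  'data' -> 4
  'bar' -> 3
Therefore out = [3, 3, 5, 5, 4, 4, 3].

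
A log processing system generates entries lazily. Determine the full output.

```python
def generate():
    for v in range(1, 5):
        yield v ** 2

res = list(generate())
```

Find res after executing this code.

Step 1: For each v in range(1, 5), yield v**2:
  v=1: yield 1**2 = 1
  v=2: yield 2**2 = 4
  v=3: yield 3**2 = 9
  v=4: yield 4**2 = 16
Therefore res = [1, 4, 9, 16].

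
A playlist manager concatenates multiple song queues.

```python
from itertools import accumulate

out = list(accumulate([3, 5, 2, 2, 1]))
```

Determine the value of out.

Step 1: accumulate computes running sums:
  + 3 = 3
  + 5 = 8
  + 2 = 10
  + 2 = 12
  + 1 = 13
Therefore out = [3, 8, 10, 12, 13].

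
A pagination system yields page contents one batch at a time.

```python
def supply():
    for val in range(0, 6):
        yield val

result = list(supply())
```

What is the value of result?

Step 1: The generator yields each value from range(0, 6).
Step 2: list() consumes all yields: [0, 1, 2, 3, 4, 5].
Therefore result = [0, 1, 2, 3, 4, 5].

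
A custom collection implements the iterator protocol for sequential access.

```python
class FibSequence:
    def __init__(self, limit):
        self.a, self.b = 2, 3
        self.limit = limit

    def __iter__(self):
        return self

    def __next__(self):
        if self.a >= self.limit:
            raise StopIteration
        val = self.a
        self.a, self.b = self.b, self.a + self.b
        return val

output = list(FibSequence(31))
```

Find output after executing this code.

Step 1: Fibonacci-like sequence (a=2, b=3) until >= 31:
  Yield 2, then a,b = 3,5
  Yield 3, then a,b = 5,8
  Yield 5, then a,b = 8,13
  Yield 8, then a,b = 13,21
  Yield 13, then a,b = 21,34
  Yield 21, then a,b = 34,55
Step 2: 34 >= 31, stop.
Therefore output = [2, 3, 5, 8, 13, 21].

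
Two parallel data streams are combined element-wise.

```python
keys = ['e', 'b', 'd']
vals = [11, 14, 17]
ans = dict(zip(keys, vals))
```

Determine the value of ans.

Step 1: zip pairs keys with values:
  'e' -> 11
  'b' -> 14
  'd' -> 17
Therefore ans = {'e': 11, 'b': 14, 'd': 17}.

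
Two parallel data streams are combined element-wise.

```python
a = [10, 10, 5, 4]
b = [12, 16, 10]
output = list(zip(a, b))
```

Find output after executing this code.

Step 1: zip stops at shortest (len(a)=4, len(b)=3):
  Index 0: (10, 12)
  Index 1: (10, 16)
  Index 2: (5, 10)
Step 2: Last element of a (4) has no pair, dropped.
Therefore output = [(10, 12), (10, 16), (5, 10)].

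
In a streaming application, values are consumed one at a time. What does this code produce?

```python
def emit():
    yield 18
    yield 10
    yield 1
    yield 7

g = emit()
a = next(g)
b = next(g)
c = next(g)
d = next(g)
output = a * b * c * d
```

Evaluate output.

Step 1: Create generator and consume all values:
  a = next(g) = 18
  b = next(g) = 10
  c = next(g) = 1
  d = next(g) = 7
Step 2: output = 18 * 10 * 1 * 7 = 1260.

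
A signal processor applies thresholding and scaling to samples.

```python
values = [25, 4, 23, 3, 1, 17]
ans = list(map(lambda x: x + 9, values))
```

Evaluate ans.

Step 1: Apply lambda x: x + 9 to each element:
  25 -> 34
  4 -> 13
  23 -> 32
  3 -> 12
  1 -> 10
  17 -> 26
Therefore ans = [34, 13, 32, 12, 10, 26].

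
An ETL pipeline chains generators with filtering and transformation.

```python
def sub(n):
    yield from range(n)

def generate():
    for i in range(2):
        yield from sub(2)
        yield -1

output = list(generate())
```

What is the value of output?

Step 1: For each i in range(2):
  i=0: yield from sub(2) -> [0, 1], then yield -1
  i=1: yield from sub(2) -> [0, 1], then yield -1
Therefore output = [0, 1, -1, 0, 1, -1].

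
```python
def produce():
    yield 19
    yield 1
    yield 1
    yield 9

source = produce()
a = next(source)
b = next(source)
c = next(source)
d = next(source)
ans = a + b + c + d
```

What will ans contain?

Step 1: Create generator and consume all values:
  a = next(source) = 19
  b = next(source) = 1
  c = next(source) = 1
  d = next(source) = 9
Step 2: ans = 19 + 1 + 1 + 9 = 30.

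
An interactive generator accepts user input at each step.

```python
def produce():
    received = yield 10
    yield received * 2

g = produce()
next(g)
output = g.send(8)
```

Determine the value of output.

Step 1: next(g) advances to first yield, producing 10.
Step 2: send(8) resumes, received = 8.
Step 3: yield received * 2 = 8 * 2 = 16.
Therefore output = 16.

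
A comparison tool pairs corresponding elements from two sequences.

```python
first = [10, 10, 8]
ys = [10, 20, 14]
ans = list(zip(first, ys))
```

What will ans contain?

Step 1: zip pairs elements at same index:
  Index 0: (10, 10)
  Index 1: (10, 20)
  Index 2: (8, 14)
Therefore ans = [(10, 10), (10, 20), (8, 14)].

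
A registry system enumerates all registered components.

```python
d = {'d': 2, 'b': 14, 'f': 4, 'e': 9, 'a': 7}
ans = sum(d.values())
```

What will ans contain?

Step 1: d.values() = [2, 14, 4, 9, 7].
Step 2: sum = 36.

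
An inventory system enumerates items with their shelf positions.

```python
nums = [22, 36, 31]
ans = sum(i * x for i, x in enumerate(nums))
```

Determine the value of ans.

Step 1: Compute i * x for each (i, x) in enumerate([22, 36, 31]):
  i=0, x=22: 0*22 = 0
  i=1, x=36: 1*36 = 36
  i=2, x=31: 2*31 = 62
Step 2: sum = 0 + 36 + 62 = 98.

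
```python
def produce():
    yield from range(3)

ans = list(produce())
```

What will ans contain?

Step 1: yield from delegates to the iterable, yielding each element.
Step 2: Collected values: [0, 1, 2].
Therefore ans = [0, 1, 2].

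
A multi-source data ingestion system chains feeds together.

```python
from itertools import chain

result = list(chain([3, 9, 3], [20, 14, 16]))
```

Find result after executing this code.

Step 1: chain() concatenates iterables: [3, 9, 3] + [20, 14, 16].
Therefore result = [3, 9, 3, 20, 14, 16].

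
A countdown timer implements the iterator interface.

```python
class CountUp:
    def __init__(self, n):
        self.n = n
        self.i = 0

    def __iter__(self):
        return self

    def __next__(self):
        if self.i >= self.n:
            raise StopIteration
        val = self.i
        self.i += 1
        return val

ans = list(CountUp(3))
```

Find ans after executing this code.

Step 1: CountUp(3) creates an iterator counting 0 to 2.
Step 2: list() consumes all values: [0, 1, 2].
Therefore ans = [0, 1, 2].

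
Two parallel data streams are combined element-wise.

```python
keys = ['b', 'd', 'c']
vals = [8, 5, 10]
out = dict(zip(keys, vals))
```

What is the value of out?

Step 1: zip pairs keys with values:
  'b' -> 8
  'd' -> 5
  'c' -> 10
Therefore out = {'b': 8, 'd': 5, 'c': 10}.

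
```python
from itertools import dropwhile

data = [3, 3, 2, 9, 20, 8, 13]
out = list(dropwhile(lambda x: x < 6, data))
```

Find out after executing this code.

Step 1: dropwhile drops elements while < 6:
  3 < 6: dropped
  3 < 6: dropped
  2 < 6: dropped
  9: kept (dropping stopped)
Step 2: Remaining elements kept regardless of condition.
Therefore out = [9, 20, 8, 13].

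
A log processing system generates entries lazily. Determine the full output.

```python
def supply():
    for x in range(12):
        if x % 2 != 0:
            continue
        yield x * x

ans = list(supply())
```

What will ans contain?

Step 1: Only yield x**2 when x is divisible by 2:
  x=0: 0 % 2 == 0, yield 0**2 = 0
  x=2: 2 % 2 == 0, yield 2**2 = 4
  x=4: 4 % 2 == 0, yield 4**2 = 16
  x=6: 6 % 2 == 0, yield 6**2 = 36
  x=8: 8 % 2 == 0, yield 8**2 = 64
  x=10: 10 % 2 == 0, yield 10**2 = 100
Therefore ans = [0, 4, 16, 36, 64, 100].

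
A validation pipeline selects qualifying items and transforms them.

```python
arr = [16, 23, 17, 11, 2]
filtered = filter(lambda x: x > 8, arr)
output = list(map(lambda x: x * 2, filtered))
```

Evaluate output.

Step 1: Filter arr for elements > 8:
  16: kept
  23: kept
  17: kept
  11: kept
  2: removed
Step 2: Map x * 2 on filtered [16, 23, 17, 11]:
  16 -> 32
  23 -> 46
  17 -> 34
  11 -> 22
Therefore output = [32, 46, 34, 22].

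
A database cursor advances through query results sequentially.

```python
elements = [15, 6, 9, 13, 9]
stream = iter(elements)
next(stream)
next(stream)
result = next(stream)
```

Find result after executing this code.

Step 1: Create iterator over [15, 6, 9, 13, 9].
Step 2: next() consumes 15.
Step 3: next() consumes 6.
Step 4: next() returns 9.
Therefore result = 9.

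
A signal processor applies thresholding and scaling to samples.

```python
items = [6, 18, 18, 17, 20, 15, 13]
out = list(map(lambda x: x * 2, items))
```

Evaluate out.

Step 1: Apply lambda x: x * 2 to each element:
  6 -> 12
  18 -> 36
  18 -> 36
  17 -> 34
  20 -> 40
  15 -> 30
  13 -> 26
Therefore out = [12, 36, 36, 34, 40, 30, 26].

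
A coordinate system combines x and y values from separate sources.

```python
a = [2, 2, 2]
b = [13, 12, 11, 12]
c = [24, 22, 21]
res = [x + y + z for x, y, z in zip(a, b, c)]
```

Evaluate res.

Step 1: zip three lists (truncates to shortest, len=3):
  2 + 13 + 24 = 39
  2 + 12 + 22 = 36
  2 + 11 + 21 = 34
Therefore res = [39, 36, 34].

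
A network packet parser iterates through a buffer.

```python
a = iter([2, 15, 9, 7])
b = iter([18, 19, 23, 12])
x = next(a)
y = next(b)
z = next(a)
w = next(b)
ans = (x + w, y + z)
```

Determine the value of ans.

Step 1: a iterates [2, 15, 9, 7], b iterates [18, 19, 23, 12].
Step 2: x = next(a) = 2, y = next(b) = 18.
Step 3: z = next(a) = 15, w = next(b) = 19.
Step 4: ans = (2 + 19, 18 + 15) = (21, 33).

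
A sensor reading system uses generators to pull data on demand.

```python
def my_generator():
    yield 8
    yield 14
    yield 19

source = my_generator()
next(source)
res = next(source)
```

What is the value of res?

Step 1: my_generator() creates a generator.
Step 2: next(source) yields 8 (consumed and discarded).
Step 3: next(source) yields 14, assigned to res.
Therefore res = 14.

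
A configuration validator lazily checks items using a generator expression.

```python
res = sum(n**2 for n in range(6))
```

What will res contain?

Step 1: Compute n**2 for each n in range(6):
  n=0: 0**2 = 0
  n=1: 1**2 = 1
  n=2: 2**2 = 4
  n=3: 3**2 = 9
  n=4: 4**2 = 16
  n=5: 5**2 = 25
Step 2: sum = 0 + 1 + 4 + 9 + 16 + 25 = 55.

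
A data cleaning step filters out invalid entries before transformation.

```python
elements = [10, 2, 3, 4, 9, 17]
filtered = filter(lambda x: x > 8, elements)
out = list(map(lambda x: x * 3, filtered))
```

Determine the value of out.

Step 1: Filter elements for elements > 8:
  10: kept
  2: removed
  3: removed
  4: removed
  9: kept
  17: kept
Step 2: Map x * 3 on filtered [10, 9, 17]:
  10 -> 30
  9 -> 27
  17 -> 51
Therefore out = [30, 27, 51].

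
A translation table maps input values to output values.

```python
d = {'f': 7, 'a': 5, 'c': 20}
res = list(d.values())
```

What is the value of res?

Step 1: d.values() returns the dictionary values in insertion order.
Therefore res = [7, 5, 20].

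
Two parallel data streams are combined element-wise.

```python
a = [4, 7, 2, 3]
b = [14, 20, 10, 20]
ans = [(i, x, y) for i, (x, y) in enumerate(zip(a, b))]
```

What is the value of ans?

Step 1: enumerate(zip(a, b)) gives index with paired elements:
  i=0: (4, 14)
  i=1: (7, 20)
  i=2: (2, 10)
  i=3: (3, 20)
Therefore ans = [(0, 4, 14), (1, 7, 20), (2, 2, 10), (3, 3, 20)].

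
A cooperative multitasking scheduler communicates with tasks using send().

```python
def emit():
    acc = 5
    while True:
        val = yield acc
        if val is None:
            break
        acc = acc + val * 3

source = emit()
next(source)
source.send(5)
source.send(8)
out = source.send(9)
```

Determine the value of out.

Step 1: next() -> yield acc=5.
Step 2: send(5) -> val=5, acc = 5 + 5*3 = 20, yield 20.
Step 3: send(8) -> val=8, acc = 20 + 8*3 = 44, yield 44.
Step 4: send(9) -> val=9, acc = 44 + 9*3 = 71, yield 71.
Therefore out = 71.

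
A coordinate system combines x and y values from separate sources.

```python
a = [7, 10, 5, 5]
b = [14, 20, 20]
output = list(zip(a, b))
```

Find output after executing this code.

Step 1: zip stops at shortest (len(a)=4, len(b)=3):
  Index 0: (7, 14)
  Index 1: (10, 20)
  Index 2: (5, 20)
Step 2: Last element of a (5) has no pair, dropped.
Therefore output = [(7, 14), (10, 20), (5, 20)].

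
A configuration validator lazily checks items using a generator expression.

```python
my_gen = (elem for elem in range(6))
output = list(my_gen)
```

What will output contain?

Step 1: Generator expression iterates range(6): [0, 1, 2, 3, 4, 5].
Step 2: list() collects all values.
Therefore output = [0, 1, 2, 3, 4, 5].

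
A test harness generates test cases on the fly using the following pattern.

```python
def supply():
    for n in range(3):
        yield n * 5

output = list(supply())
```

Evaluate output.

Step 1: For each n in range(3), yield n * 5:
  n=0: yield 0 * 5 = 0
  n=1: yield 1 * 5 = 5
  n=2: yield 2 * 5 = 10
Therefore output = [0, 5, 10].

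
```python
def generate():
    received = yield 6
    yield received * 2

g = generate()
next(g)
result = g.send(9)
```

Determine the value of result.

Step 1: next(g) advances to first yield, producing 6.
Step 2: send(9) resumes, received = 9.
Step 3: yield received * 2 = 9 * 2 = 18.
Therefore result = 18.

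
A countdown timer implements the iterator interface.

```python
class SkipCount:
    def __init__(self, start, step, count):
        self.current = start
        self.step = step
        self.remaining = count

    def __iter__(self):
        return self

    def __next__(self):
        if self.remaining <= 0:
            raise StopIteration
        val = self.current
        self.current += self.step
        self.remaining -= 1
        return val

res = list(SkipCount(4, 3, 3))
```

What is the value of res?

Step 1: SkipCount starts at 4, increments by 3, for 3 steps:
  Yield 4, then current += 3
  Yield 7, then current += 3
  Yield 10, then current += 3
Therefore res = [4, 7, 10].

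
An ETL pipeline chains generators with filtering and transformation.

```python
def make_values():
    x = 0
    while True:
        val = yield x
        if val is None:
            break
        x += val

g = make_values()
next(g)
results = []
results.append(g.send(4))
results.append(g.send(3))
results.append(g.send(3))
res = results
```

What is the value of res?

Step 1: next(g) -> yield 0.
Step 2: send(4) -> x = 4, yield 4.
Step 3: send(3) -> x = 7, yield 7.
Step 4: send(3) -> x = 10, yield 10.
Therefore res = [4, 7, 10].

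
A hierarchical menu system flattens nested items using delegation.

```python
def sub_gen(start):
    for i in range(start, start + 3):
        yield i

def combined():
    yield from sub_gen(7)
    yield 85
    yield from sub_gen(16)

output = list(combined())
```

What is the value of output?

Step 1: combined() delegates to sub_gen(7):
  yield 7
  yield 8
  yield 9
Step 2: yield 85
Step 3: Delegates to sub_gen(16):
  yield 16
  yield 17
  yield 18
Therefore output = [7, 8, 9, 85, 16, 17, 18].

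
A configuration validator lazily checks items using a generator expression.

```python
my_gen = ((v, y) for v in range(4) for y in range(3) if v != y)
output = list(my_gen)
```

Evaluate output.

Step 1: Nested generator over range(4) x range(3) where v != y:
  (0, 0): excluded (v == y)
  (0, 1): included
  (0, 2): included
  (1, 0): included
  (1, 1): excluded (v == y)
  (1, 2): included
  (2, 0): included
  (2, 1): included
  (2, 2): excluded (v == y)
  (3, 0): included
  (3, 1): included
  (3, 2): included
Therefore output = [(0, 1), (0, 2), (1, 0), (1, 2), (2, 0), (2, 1), (3, 0), (3, 1), (3, 2)].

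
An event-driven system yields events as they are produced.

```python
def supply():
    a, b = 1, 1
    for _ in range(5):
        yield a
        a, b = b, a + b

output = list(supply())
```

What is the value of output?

Step 1: Fibonacci-like sequence starting with a=1, b=1:
  Iteration 1: yield a=1, then a,b = 1,2
  Iteration 2: yield a=1, then a,b = 2,3
  Iteration 3: yield a=2, then a,b = 3,5
  Iteration 4: yield a=3, then a,b = 5,8
  Iteration 5: yield a=5, then a,b = 8,13
Therefore output = [1, 1, 2, 3, 5].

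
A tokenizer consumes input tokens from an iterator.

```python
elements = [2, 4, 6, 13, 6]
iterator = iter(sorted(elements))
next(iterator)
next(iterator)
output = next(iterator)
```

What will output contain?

Step 1: sorted([2, 4, 6, 13, 6]) = [2, 4, 6, 6, 13].
Step 2: Create iterator and skip 2 elements.
Step 3: next() returns 6.
Therefore output = 6.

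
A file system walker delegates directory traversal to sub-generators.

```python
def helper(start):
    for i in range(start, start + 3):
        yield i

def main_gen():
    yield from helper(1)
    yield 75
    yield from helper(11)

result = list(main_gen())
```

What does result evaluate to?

Step 1: main_gen() delegates to helper(1):
  yield 1
  yield 2
  yield 3
Step 2: yield 75
Step 3: Delegates to helper(11):
  yield 11
  yield 12
  yield 13
Therefore result = [1, 2, 3, 75, 11, 12, 13].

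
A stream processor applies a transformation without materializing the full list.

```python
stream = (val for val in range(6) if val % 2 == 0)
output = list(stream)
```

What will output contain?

Step 1: Filter range(6) keeping only even values:
  val=0: even, included
  val=1: odd, excluded
  val=2: even, included
  val=3: odd, excluded
  val=4: even, included
  val=5: odd, excluded
Therefore output = [0, 2, 4].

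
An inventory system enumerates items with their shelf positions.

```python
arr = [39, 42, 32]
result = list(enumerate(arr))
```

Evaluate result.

Step 1: enumerate pairs each element with its index:
  (0, 39)
  (1, 42)
  (2, 32)
Therefore result = [(0, 39), (1, 42), (2, 32)].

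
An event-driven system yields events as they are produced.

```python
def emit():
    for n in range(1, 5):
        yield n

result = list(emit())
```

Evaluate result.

Step 1: The generator yields each value from range(1, 5).
Step 2: list() consumes all yields: [1, 2, 3, 4].
Therefore result = [1, 2, 3, 4].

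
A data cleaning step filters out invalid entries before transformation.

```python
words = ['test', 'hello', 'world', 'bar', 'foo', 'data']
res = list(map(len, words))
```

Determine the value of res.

Step 1: Map len() to each word:
  'test' -> 4
  'hello' -> 5
  'world' -> 5
  'bar' -> 3
  'foo' -> 3
  'data' -> 4
Therefore res = [4, 5, 5, 3, 3, 4].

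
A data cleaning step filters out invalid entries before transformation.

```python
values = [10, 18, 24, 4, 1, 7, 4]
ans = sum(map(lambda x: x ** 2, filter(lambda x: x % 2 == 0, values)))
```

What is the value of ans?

Step 1: Filter even numbers from [10, 18, 24, 4, 1, 7, 4]: [10, 18, 24, 4, 4]
Step 2: Square each: [100, 324, 576, 16, 16]
Step 3: Sum = 1032.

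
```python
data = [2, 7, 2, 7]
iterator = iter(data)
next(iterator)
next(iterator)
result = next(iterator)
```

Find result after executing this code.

Step 1: Create iterator over [2, 7, 2, 7].
Step 2: next() consumes 2.
Step 3: next() consumes 7.
Step 4: next() returns 2.
Therefore result = 2.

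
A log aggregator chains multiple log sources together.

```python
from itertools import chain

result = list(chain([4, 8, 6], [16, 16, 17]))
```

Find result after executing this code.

Step 1: chain() concatenates iterables: [4, 8, 6] + [16, 16, 17].
Therefore result = [4, 8, 6, 16, 16, 17].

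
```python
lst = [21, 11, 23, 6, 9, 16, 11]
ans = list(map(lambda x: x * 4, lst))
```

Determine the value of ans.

Step 1: Apply lambda x: x * 4 to each element:
  21 -> 84
  11 -> 44
  23 -> 92
  6 -> 24
  9 -> 36
  16 -> 64
  11 -> 44
Therefore ans = [84, 44, 92, 24, 36, 64, 44].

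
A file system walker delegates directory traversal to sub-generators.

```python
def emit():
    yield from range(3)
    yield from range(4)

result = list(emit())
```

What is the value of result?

Step 1: Trace yields in order:
  yield 0
  yield 1
  yield 2
  yield 0
  yield 1
  yield 2
  yield 3
Therefore result = [0, 1, 2, 0, 1, 2, 3].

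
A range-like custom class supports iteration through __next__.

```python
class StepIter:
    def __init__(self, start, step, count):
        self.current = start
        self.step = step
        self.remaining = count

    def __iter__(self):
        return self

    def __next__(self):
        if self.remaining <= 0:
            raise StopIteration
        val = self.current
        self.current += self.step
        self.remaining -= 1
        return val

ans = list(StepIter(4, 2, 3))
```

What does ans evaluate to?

Step 1: StepIter starts at 4, increments by 2, for 3 steps:
  Yield 4, then current += 2
  Yield 6, then current += 2
  Yield 8, then current += 2
Therefore ans = [4, 6, 8].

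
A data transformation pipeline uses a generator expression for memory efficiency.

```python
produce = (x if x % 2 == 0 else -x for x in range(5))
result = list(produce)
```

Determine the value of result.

Step 1: For each x in range(5), yield x if even, else -x:
  x=0: even, yield 0
  x=1: odd, yield -1
  x=2: even, yield 2
  x=3: odd, yield -3
  x=4: even, yield 4
Therefore result = [0, -1, 2, -3, 4].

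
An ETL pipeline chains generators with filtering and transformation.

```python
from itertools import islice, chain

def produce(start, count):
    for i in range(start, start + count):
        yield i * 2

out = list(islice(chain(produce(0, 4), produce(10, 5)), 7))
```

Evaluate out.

Step 1: produce(0, 4) yields [0, 2, 4, 6].
Step 2: produce(10, 5) yields [20, 22, 24, 26, 28].
Step 3: chain concatenates: [0, 2, 4, 6, 20, 22, 24, 26, 28].
Step 4: islice takes first 7: [0, 2, 4, 6, 20, 22, 24].
Therefore out = [0, 2, 4, 6, 20, 22, 24].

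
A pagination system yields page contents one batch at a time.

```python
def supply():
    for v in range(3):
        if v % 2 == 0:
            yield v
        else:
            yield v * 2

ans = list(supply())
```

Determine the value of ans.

Step 1: For each v in range(3), yield v if even, else v*2:
  v=0 (even): yield 0
  v=1 (odd): yield 1*2 = 2
  v=2 (even): yield 2
Therefore ans = [0, 2, 2].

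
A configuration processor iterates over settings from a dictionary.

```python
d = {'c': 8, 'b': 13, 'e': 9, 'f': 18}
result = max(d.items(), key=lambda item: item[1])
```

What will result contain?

Step 1: Find item with maximum value:
  ('c', 8)
  ('b', 13)
  ('e', 9)
  ('f', 18)
Step 2: Maximum value is 18 at key 'f'.
Therefore result = ('f', 18).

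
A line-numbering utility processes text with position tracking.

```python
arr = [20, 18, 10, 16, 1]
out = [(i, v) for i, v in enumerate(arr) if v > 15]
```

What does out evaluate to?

Step 1: Filter enumerate([20, 18, 10, 16, 1]) keeping v > 15:
  (0, 20): 20 > 15, included
  (1, 18): 18 > 15, included
  (2, 10): 10 <= 15, excluded
  (3, 16): 16 > 15, included
  (4, 1): 1 <= 15, excluded
Therefore out = [(0, 20), (1, 18), (3, 16)].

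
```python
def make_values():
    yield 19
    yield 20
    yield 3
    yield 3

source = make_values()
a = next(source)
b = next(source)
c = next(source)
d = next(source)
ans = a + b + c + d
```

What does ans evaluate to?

Step 1: Create generator and consume all values:
  a = next(source) = 19
  b = next(source) = 20
  c = next(source) = 3
  d = next(source) = 3
Step 2: ans = 19 + 20 + 3 + 3 = 45.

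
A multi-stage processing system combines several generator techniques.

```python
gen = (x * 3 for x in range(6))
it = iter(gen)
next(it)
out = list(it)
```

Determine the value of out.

Step 1: Generator produces [0, 3, 6, 9, 12, 15].
Step 2: next(it) consumes first element (0).
Step 3: list(it) collects remaining: [3, 6, 9, 12, 15].
Therefore out = [3, 6, 9, 12, 15].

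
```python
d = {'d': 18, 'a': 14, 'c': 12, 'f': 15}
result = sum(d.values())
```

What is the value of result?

Step 1: d.values() = [18, 14, 12, 15].
Step 2: sum = 59.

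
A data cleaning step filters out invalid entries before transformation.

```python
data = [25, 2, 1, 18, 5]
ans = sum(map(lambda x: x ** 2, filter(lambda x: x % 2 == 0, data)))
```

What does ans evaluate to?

Step 1: Filter even numbers from [25, 2, 1, 18, 5]: [2, 18]
Step 2: Square each: [4, 324]
Step 3: Sum = 328.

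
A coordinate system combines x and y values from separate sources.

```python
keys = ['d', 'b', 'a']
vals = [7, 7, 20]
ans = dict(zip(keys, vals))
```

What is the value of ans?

Step 1: zip pairs keys with values:
  'd' -> 7
  'b' -> 7
  'a' -> 20
Therefore ans = {'d': 7, 'b': 7, 'a': 20}.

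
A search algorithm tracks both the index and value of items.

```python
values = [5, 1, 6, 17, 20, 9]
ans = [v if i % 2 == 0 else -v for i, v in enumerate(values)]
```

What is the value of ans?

Step 1: For each (i, v), keep v if i is even, negate if odd:
  i=0 (even): keep 5
  i=1 (odd): negate to -1
  i=2 (even): keep 6
  i=3 (odd): negate to -17
  i=4 (even): keep 20
  i=5 (odd): negate to -9
Therefore ans = [5, -1, 6, -17, 20, -9].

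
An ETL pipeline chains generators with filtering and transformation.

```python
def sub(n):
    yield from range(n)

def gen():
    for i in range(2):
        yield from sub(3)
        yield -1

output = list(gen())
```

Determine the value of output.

Step 1: For each i in range(2):
  i=0: yield from sub(3) -> [0, 1, 2], then yield -1
  i=1: yield from sub(3) -> [0, 1, 2], then yield -1
Therefore output = [0, 1, 2, -1, 0, 1, 2, -1].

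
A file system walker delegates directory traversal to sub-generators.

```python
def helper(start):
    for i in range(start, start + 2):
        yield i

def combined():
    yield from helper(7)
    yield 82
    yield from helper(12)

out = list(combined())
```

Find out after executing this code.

Step 1: combined() delegates to helper(7):
  yield 7
  yield 8
Step 2: yield 82
Step 3: Delegates to helper(12):
  yield 12
  yield 13
Therefore out = [7, 8, 82, 12, 13].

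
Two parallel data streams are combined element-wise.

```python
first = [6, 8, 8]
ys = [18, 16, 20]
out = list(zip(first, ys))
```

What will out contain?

Step 1: zip pairs elements at same index:
  Index 0: (6, 18)
  Index 1: (8, 16)
  Index 2: (8, 20)
Therefore out = [(6, 18), (8, 16), (8, 20)].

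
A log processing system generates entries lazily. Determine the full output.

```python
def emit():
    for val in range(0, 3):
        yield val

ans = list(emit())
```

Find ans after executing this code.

Step 1: The generator yields each value from range(0, 3).
Step 2: list() consumes all yields: [0, 1, 2].
Therefore ans = [0, 1, 2].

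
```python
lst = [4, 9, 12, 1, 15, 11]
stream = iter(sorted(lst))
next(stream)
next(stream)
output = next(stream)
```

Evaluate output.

Step 1: sorted([4, 9, 12, 1, 15, 11]) = [1, 4, 9, 11, 12, 15].
Step 2: Create iterator and skip 2 elements.
Step 3: next() returns 9.
Therefore output = 9.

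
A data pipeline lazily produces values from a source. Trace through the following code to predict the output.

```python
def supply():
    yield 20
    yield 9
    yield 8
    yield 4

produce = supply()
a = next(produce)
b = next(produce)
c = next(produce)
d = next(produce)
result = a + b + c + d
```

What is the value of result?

Step 1: Create generator and consume all values:
  a = next(produce) = 20
  b = next(produce) = 9
  c = next(produce) = 8
  d = next(produce) = 4
Step 2: result = 20 + 9 + 8 + 4 = 41.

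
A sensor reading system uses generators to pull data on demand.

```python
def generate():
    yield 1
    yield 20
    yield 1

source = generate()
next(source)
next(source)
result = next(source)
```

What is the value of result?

Step 1: generate() creates a generator.
Step 2: next(source) yields 1 (consumed and discarded).
Step 3: next(source) yields 20 (consumed and discarded).
Step 4: next(source) yields 1, assigned to result.
Therefore result = 1.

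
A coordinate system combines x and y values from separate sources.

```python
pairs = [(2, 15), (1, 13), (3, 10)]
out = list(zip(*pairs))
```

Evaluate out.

Step 1: zip(*pairs) transposes: unzips [(2, 15), (1, 13), (3, 10)] into separate sequences.
Step 2: First elements: (2, 1, 3), second elements: (15, 13, 10).
Therefore out = [(2, 1, 3), (15, 13, 10)].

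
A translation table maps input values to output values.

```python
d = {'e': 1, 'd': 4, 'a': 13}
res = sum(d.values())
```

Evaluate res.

Step 1: d.values() = [1, 4, 13].
Step 2: sum = 18.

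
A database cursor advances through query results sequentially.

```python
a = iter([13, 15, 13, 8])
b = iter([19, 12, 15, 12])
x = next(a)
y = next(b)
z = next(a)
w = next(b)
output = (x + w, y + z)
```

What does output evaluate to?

Step 1: a iterates [13, 15, 13, 8], b iterates [19, 12, 15, 12].
Step 2: x = next(a) = 13, y = next(b) = 19.
Step 3: z = next(a) = 15, w = next(b) = 12.
Step 4: output = (13 + 12, 19 + 15) = (25, 34).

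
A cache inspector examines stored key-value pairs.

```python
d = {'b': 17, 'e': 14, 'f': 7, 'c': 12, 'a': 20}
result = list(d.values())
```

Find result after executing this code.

Step 1: d.values() returns the dictionary values in insertion order.
Therefore result = [17, 14, 7, 12, 20].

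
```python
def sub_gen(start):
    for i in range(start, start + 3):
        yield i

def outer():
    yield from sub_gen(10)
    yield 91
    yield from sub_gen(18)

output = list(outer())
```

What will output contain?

Step 1: outer() delegates to sub_gen(10):
  yield 10
  yield 11
  yield 12
Step 2: yield 91
Step 3: Delegates to sub_gen(18):
  yield 18
  yield 19
  yield 20
Therefore output = [10, 11, 12, 91, 18, 19, 20].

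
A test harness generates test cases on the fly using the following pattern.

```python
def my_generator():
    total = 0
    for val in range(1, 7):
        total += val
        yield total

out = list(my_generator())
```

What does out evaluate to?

Step 1: Generator accumulates running sum:
  val=1: total = 1, yield 1
  val=2: total = 3, yield 3
  val=3: total = 6, yield 6
  val=4: total = 10, yield 10
  val=5: total = 15, yield 15
  val=6: total = 21, yield 21
Therefore out = [1, 3, 6, 10, 15, 21].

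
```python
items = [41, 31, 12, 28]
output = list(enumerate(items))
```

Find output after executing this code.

Step 1: enumerate pairs each element with its index:
  (0, 41)
  (1, 31)
  (2, 12)
  (3, 28)
Therefore output = [(0, 41), (1, 31), (2, 12), (3, 28)].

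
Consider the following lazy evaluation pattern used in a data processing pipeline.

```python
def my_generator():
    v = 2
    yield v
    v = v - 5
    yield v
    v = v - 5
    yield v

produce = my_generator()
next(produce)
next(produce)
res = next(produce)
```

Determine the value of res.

Step 1: Trace through generator execution:
  Yield 1: v starts at 2, yield 2
  Yield 2: v = 2 - 5 = -3, yield -3
  Yield 3: v = -3 - 5 = -8, yield -8
Step 2: First next() gets 2, second next() gets the second value, third next() yields -8.
Therefore res = -8.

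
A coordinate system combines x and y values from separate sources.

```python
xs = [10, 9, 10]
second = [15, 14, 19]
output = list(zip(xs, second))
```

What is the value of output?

Step 1: zip pairs elements at same index:
  Index 0: (10, 15)
  Index 1: (9, 14)
  Index 2: (10, 19)
Therefore output = [(10, 15), (9, 14), (10, 19)].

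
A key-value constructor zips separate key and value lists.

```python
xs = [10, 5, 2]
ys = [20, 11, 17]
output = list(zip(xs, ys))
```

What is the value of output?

Step 1: zip pairs elements at same index:
  Index 0: (10, 20)
  Index 1: (5, 11)
  Index 2: (2, 17)
Therefore output = [(10, 20), (5, 11), (2, 17)].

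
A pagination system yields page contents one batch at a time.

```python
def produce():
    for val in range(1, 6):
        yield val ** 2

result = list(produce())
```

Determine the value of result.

Step 1: For each val in range(1, 6), yield val**2:
  val=1: yield 1**2 = 1
  val=2: yield 2**2 = 4
  val=3: yield 3**2 = 9
  val=4: yield 4**2 = 16
  val=5: yield 5**2 = 25
Therefore result = [1, 4, 9, 16, 25].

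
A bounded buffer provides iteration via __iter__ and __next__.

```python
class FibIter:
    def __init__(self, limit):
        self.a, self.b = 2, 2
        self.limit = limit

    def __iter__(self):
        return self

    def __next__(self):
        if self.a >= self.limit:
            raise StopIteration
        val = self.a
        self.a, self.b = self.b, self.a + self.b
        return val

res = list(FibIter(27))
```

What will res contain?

Step 1: Fibonacci-like sequence (a=2, b=2) until >= 27:
  Yield 2, then a,b = 2,4
  Yield 2, then a,b = 4,6
  Yield 4, then a,b = 6,10
  Yield 6, then a,b = 10,16
  Yield 10, then a,b = 16,26
  Yield 16, then a,b = 26,42
  Yield 26, then a,b = 42,68
Step 2: 42 >= 27, stop.
Therefore res = [2, 2, 4, 6, 10, 16, 26].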